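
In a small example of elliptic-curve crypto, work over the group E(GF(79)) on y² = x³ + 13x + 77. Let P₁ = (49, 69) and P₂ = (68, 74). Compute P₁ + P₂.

(49, 69) + (68, 74). λ = (74 - 69)/(68 - 49) ≡ 5/19 mod 79. 19⁻¹ ≡ 25 (mod 79), so λ ≡ 46.
  x = λ² - 49 - 68 = 2116 - 117 ≡ 24; y = λ·(49 - 24) - 69 ≡ 54. → (24, 54)

(24, 54)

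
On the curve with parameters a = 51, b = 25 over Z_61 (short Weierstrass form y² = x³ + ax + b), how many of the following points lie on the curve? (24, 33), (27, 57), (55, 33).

1

(24, 33): 33² ≡ 52, rhs ≡ 6 → off.
(27, 57): 57² ≡ 16, rhs ≡ 40 → off.
(55, 33): 33² ≡ 52, rhs ≡ 52 → on.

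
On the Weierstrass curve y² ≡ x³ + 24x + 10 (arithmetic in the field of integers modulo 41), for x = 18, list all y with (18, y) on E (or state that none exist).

1, 40

x³ + 24x + 10 = 6274 ≡ 1 (mod 41).
Square roots of 1 mod 41: 1 and 40 (since 1² = 1 ≡ 1).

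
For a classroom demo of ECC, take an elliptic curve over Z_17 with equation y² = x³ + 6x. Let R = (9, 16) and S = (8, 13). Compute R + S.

(9, 1)

(9, 16) + (8, 13). λ = (13 - 16)/(8 - 9) ≡ 14/16 mod 17. 16⁻¹ ≡ 16 (mod 17), so λ ≡ 3.
  x = λ² - 9 - 8 = 9 - 17 ≡ 9; y = λ·(9 - 9) - 16 ≡ 1. → (9, 1)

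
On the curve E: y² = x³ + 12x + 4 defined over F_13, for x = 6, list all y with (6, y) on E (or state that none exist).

x³ + 12x + 4 = 292 ≡ 6 (mod 13).
6 is a non-residue mod 13; no y exists.

none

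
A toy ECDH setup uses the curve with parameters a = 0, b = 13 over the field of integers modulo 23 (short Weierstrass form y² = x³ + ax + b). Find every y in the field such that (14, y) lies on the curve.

x³ + 0x + 13 = 2757 ≡ 20 (mod 23).
20 is a non-residue mod 23; no y exists.

none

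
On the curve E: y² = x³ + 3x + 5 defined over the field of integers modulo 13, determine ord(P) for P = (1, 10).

2P: tangent at (1, 10): λ = (3·1² + 3)/(2·10) ≡ 6/7. 7⁻¹ ≡ 2 (mod 13) since 7·2 = 14 ≡ 1, so λ ≡ 6·2 ≡ 12.
  x = λ² - 1 - 1 = 144 - 2 ≡ 12; y = λ·(1 - 12) - 10 ≡ 1. → (12, 1)
3P: (12, 1) + (1, 10). λ = (10 - 1)/(1 - 12) ≡ 9/2 mod 13. 2⁻¹ ≡ 7 (mod 13), so λ ≡ 11.
  x = λ² - 12 - 1 = 121 - 13 ≡ 4; y = λ·(12 - 4) - 1 ≡ 9. → (4, 9)
4P: (4, 9) + (1, 10). λ = (10 - 9)/(1 - 4) ≡ 1/10 mod 13. 10⁻¹ ≡ 4 (mod 13), so λ ≡ 4.
  x = λ² - 4 - 1 = 16 - 5 ≡ 11; y = λ·(4 - 11) - 9 ≡ 2. → (11, 2)
5P: (11, 2) + (1, 10). λ = (10 - 2)/(1 - 11) ≡ 8/3 mod 13. 3⁻¹ ≡ 9 (mod 13), so λ ≡ 7.
  x = λ² - 11 - 1 = 49 - 12 ≡ 11; y = λ·(11 - 11) - 2 ≡ 11. → (11, 11)
6P: (11, 11) + (1, 10). λ = (10 - 11)/(1 - 11) ≡ 12/3 mod 13. 3⁻¹ ≡ 9 (mod 13), so λ ≡ 4.
  x = λ² - 11 - 1 = 16 - 12 ≡ 4; y = λ·(11 - 4) - 11 ≡ 4. → (4, 4)
7P: (4, 4) + (1, 10). λ = (10 - 4)/(1 - 4) ≡ 6/10 mod 13. 10⁻¹ ≡ 4 (mod 13) since 10·4 = 40 ≡ 1, so λ ≡ 11.
  x = λ² - 4 - 1 = 121 - 5 ≡ 12; y = λ·(4 - 12) - 4 ≡ 12. → (12, 12)
8P: (12, 12) + (1, 10). λ = (10 - 12)/(1 - 12) ≡ 11/2 mod 13. 2⁻¹ ≡ 7 (mod 13), so λ ≡ 12.
  x = λ² - 12 - 1 = 144 - 13 ≡ 1; y = λ·(12 - 1) - 12 ≡ 3. → (1, 3)
9P: (1, 3) + (1, 10): same x and y₁ ≡ -y₂, so the sum is the point at infinity.
9P = the point at infinity, so the order is 9.

9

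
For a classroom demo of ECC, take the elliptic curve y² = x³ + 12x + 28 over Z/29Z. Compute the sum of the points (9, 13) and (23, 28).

(9, 13) + (23, 28). λ = (28 - 13)/(23 - 9) ≡ 15/14 mod 29. 14⁻¹ ≡ 27 (mod 29), so λ ≡ 28.
  x = λ² - 9 - 23 = 784 - 32 ≡ 27; y = λ·(9 - 27) - 13 ≡ 5. → (27, 5)

(27, 5)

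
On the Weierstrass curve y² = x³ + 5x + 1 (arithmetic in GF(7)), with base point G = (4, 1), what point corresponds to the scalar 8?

Double-and-add on 8 = (1000)₂. Start with G = (4, 1) for the leading 1-bit.
double: tangent at (4, 1): λ = (3·4² + 5)/(2·1) ≡ 4/2. 2⁻¹ ≡ 4 (mod 7), so λ ≡ 4·4 ≡ 2.
  x = λ² - 4 - 4 = 4 - 8 ≡ 3; y = λ·(4 - 3) - 1 ≡ 1. → (3, 1)
double: tangent at (3, 1): λ = (3·3² + 5)/(2·1) ≡ 4/2. 2⁻¹ ≡ 4 (mod 7), so λ ≡ 4·4 ≡ 2.
  x = λ² - 3 - 3 = 4 - 6 ≡ 5; y = λ·(3 - 5) - 1 ≡ 2. → (5, 2)
double: tangent at (5, 2): λ = (3·5² + 5)/(2·2) ≡ 3/4. 4⁻¹ ≡ 2 (mod 7) since 4·2 = 8 ≡ 1, so λ ≡ 3·2 ≡ 6.
  x = λ² - 5 - 5 = 36 - 10 ≡ 5; y = λ·(5 - 5) - 2 ≡ 5. → (5, 5)

(5, 5)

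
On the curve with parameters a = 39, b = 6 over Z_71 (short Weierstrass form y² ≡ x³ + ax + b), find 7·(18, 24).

Write P = (18, 24).
Double-and-add on 7 = (111)₂. Start with P = (18, 24) for the leading 1-bit.
double: tangent at (18, 24): λ = (3·18² + 39)/(2·24) ≡ 17/48. 48⁻¹ ≡ 37 (mod 71), so λ ≡ 17·37 ≡ 61.
  x = λ² - 18 - 18 = 3721 - 36 ≡ 64; y = λ·(18 - 64) - 24 ≡ 10. → (64, 10)
add P: (64, 10) + (18, 24). λ = (24 - 10)/(18 - 64) ≡ 14/25 mod 71. 25⁻¹ ≡ 54 (mod 71) since 25·54 = 1350 ≡ 1, so λ ≡ 46.
  x = λ² - 64 - 18 = 2116 - 82 ≡ 46; y = λ·(64 - 46) - 10 ≡ 37. → (46, 37)
double: tangent at (46, 37): λ = (3·46² + 39)/(2·37) ≡ 68/3. 3⁻¹ ≡ 24 (mod 71) since 3·24 = 72 ≡ 1, so λ ≡ 68·24 ≡ 70.
  x = λ² - 46 - 46 = 4900 - 92 ≡ 51; y = λ·(46 - 51) - 37 ≡ 39. → (51, 39)
add P: (51, 39) + (18, 24). λ = (24 - 39)/(18 - 51) ≡ 56/38 mod 71. 38⁻¹ ≡ 43 (mod 71), so λ ≡ 65.
  x = λ² - 51 - 18 = 4225 - 69 ≡ 38; y = λ·(51 - 38) - 39 ≡ 25. → (38, 25)

(38, 25)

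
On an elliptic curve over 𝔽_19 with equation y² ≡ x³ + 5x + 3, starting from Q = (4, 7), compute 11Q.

(4, 7)

Repeated addition: build up to 11Q.
2Q: tangent at (4, 7): λ = (3·4² + 5)/(2·7) ≡ 15/14. 14⁻¹ ≡ 15 (mod 19) since 14·15 = 210 ≡ 1, so λ ≡ 15·15 ≡ 16.
  x = λ² - 4 - 4 = 256 - 8 ≡ 1; y = λ·(4 - 1) - 7 ≡ 3. → (1, 3)
3Q: (1, 3) + (4, 7). λ = (7 - 3)/(4 - 1) ≡ 4/3 mod 19. 3⁻¹ ≡ 13 (mod 19) since 3·13 = 39 ≡ 1, so λ ≡ 14.
  x = λ² - 1 - 4 = 196 - 5 ≡ 1; y = λ·(1 - 1) - 3 ≡ 16. → (1, 16)
4Q: (1, 16) + (4, 7). λ = (7 - 16)/(4 - 1) ≡ 10/3 mod 19. 3⁻¹ ≡ 13 (mod 19), so λ ≡ 16.
  x = λ² - 1 - 4 = 256 - 5 ≡ 4; y = λ·(1 - 4) - 16 ≡ 12. → (4, 12)
5Q: (4, 12) + (4, 7): same x and y₁ ≡ -y₂, so the sum is ∞.
6Q: ∞ + (4, 7) = (4, 7) (identity).
7Q: tangent at (4, 7): λ = (3·4² + 5)/(2·7) ≡ 15/14. 14⁻¹ ≡ 15 (mod 19), so λ ≡ 15·15 ≡ 16.
  x = λ² - 4 - 4 = 256 - 8 ≡ 1; y = λ·(4 - 1) - 7 ≡ 3. → (1, 3)
8Q: (1, 3) + (4, 7). λ = (7 - 3)/(4 - 1) ≡ 4/3 mod 19. 3⁻¹ ≡ 13 (mod 19), so λ ≡ 14.
  x = λ² - 1 - 4 = 196 - 5 ≡ 1; y = λ·(1 - 1) - 3 ≡ 16. → (1, 16)
9Q: (1, 16) + (4, 7). λ = (7 - 16)/(4 - 1) ≡ 10/3 mod 19. 3⁻¹ ≡ 13 (mod 19), so λ ≡ 16.
  x = λ² - 1 - 4 = 256 - 5 ≡ 4; y = λ·(1 - 4) - 16 ≡ 12. → (4, 12)
10Q: (4, 12) + (4, 7): same x and y₁ ≡ -y₂, so the sum is ∞.
11Q: ∞ + (4, 7) = (4, 7) (identity).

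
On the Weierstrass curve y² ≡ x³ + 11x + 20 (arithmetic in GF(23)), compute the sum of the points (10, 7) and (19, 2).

(10, 7) + (19, 2). λ = (2 - 7)/(19 - 10) ≡ 18/9 mod 23. 9⁻¹ ≡ 18 (mod 23), so λ ≡ 2.
  x = λ² - 10 - 19 = 4 - 29 ≡ 21; y = λ·(10 - 21) - 7 ≡ 17. → (21, 17)

(21, 17)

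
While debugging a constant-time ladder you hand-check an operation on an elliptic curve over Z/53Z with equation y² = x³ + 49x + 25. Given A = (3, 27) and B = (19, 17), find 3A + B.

(9, 20)

First 3A:
Repeated addition: build up to 3A.
2A: tangent at (3, 27): λ = (3·3² + 49)/(2·27) ≡ 23/1. 1⁻¹ ≡ 1 (mod 53) since 1·1 = 1 ≡ 1, so λ ≡ 23·1 ≡ 23.
  x = λ² - 3 - 3 = 529 - 6 ≡ 46; y = λ·(3 - 46) - 27 ≡ 44. → (46, 44)
3A: (46, 44) + (3, 27). λ = (27 - 44)/(3 - 46) ≡ 36/10 mod 53. 10⁻¹ ≡ 16 (mod 53), so λ ≡ 46.
  x = λ² - 46 - 3 = 2116 - 49 ≡ 0; y = λ·(46 - 0) - 44 ≡ 5. → (0, 5)
3A = (0, 5).
Finally 3A + B:
(0, 5) + (19, 17). λ = (17 - 5)/(19 - 0) ≡ 12/19 mod 53. 19⁻¹ ≡ 14 (mod 53), so λ ≡ 9.
  x = λ² - 0 - 19 = 81 - 19 ≡ 9; y = λ·(0 - 9) - 5 ≡ 20. → (9, 20)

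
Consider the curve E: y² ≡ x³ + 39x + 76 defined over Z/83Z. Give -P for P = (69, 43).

(69, 40)

-(69, 43) = (69, -43 mod 83) = (69, 40).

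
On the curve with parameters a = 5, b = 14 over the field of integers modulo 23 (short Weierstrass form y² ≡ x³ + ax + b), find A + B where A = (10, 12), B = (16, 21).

(5, 7)

(10, 12) + (16, 21). λ = (21 - 12)/(16 - 10) ≡ 9/6 mod 23. 6⁻¹ ≡ 4 (mod 23), so λ ≡ 13.
  x = λ² - 10 - 16 = 169 - 26 ≡ 5; y = λ·(10 - 5) - 12 ≡ 7. → (5, 7)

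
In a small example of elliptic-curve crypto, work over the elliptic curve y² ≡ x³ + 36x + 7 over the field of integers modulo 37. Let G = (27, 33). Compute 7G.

Double-and-add on 7 = (111)₂. Start with G = (27, 33) for the leading 1-bit.
double: tangent at (27, 33): λ = (3·27² + 36)/(2·33) ≡ 3/29. 29⁻¹ ≡ 23 (mod 37), so λ ≡ 3·23 ≡ 32.
  x = λ² - 27 - 27 = 1024 - 54 ≡ 8; y = λ·(27 - 8) - 33 ≡ 20. → (8, 20)
add G: (8, 20) + (27, 33). λ = (33 - 20)/(27 - 8) ≡ 13/19 mod 37. 19⁻¹ ≡ 2 (mod 37) since 19·2 = 38 ≡ 1, so λ ≡ 26.
  x = λ² - 8 - 27 = 676 - 35 ≡ 12; y = λ·(8 - 12) - 20 ≡ 24. → (12, 24)
double: tangent at (12, 24): λ = (3·12² + 36)/(2·24) ≡ 24/11. 11⁻¹ ≡ 27 (mod 37), so λ ≡ 24·27 ≡ 19.
  x = λ² - 12 - 12 = 361 - 24 ≡ 4; y = λ·(12 - 4) - 24 ≡ 17. → (4, 17)
add G: (4, 17) + (27, 33). λ = (33 - 17)/(27 - 4) ≡ 16/23 mod 37. 23⁻¹ ≡ 29 (mod 37), so λ ≡ 20.
  x = λ² - 4 - 27 = 400 - 31 ≡ 36; y = λ·(4 - 36) - 17 ≡ 9. → (36, 9)

(36, 9)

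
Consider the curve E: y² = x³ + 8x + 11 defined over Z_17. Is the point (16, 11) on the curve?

y² = 11² ≡ 2; x³ + 8x + 11 = 4235 ≡ 2 (mod 17). 2 = 2.

yes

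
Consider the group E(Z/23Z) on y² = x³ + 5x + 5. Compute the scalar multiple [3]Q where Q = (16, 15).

Repeated addition: build up to 3Q.
2Q: tangent at (16, 15): λ = (3·16² + 5)/(2·15) ≡ 14/7. 7⁻¹ ≡ 10 (mod 23), so λ ≡ 14·10 ≡ 2.
  x = λ² - 16 - 16 = 4 - 32 ≡ 18; y = λ·(16 - 18) - 15 ≡ 4. → (18, 4)
3Q: (18, 4) + (16, 15). λ = (15 - 4)/(16 - 18) ≡ 11/21 mod 23. 21⁻¹ ≡ 11 (mod 23) since 21·11 = 231 ≡ 1, so λ ≡ 6.
  x = λ² - 18 - 16 = 36 - 34 ≡ 2; y = λ·(18 - 2) - 4 ≡ 0. → (2, 0)

(2, 0)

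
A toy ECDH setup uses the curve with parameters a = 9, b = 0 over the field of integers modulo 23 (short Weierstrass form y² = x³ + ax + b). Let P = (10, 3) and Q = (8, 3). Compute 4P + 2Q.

First 4P:
Double-and-add on 4 = (100)₂. Start with P = (10, 3) for the leading 1-bit.
double: tangent at (10, 3): λ = (3·10² + 9)/(2·3) ≡ 10/6. 6⁻¹ ≡ 4 (mod 23), so λ ≡ 10·4 ≡ 17.
  x = λ² - 10 - 10 = 289 - 20 ≡ 16; y = λ·(10 - 16) - 3 ≡ 10. → (16, 10)
double: tangent at (16, 10): λ = (3·16² + 9)/(2·10) ≡ 18/20. 20⁻¹ ≡ 15 (mod 23) since 20·15 = 300 ≡ 1, so λ ≡ 18·15 ≡ 17.
  x = λ² - 16 - 16 = 289 - 32 ≡ 4; y = λ·(16 - 4) - 10 ≡ 10. → (4, 10)
4P = (4, 10).
Next 2Q:
Repeated addition: build up to 2Q.
2Q: tangent at (8, 3): λ = (3·8² + 9)/(2·3) ≡ 17/6. 6⁻¹ ≡ 4 (mod 23) since 6·4 = 24 ≡ 1, so λ ≡ 17·4 ≡ 22.
  x = λ² - 8 - 8 = 484 - 16 ≡ 8; y = λ·(8 - 8) - 3 ≡ 20. → (8, 20)
2Q = (8, 20).
Finally 4P + 2Q:
(4, 10) + (8, 20). λ = (20 - 10)/(8 - 4) ≡ 10/4 mod 23. 4⁻¹ ≡ 6 (mod 23), so λ ≡ 14.
  x = λ² - 4 - 8 = 196 - 12 ≡ 0; y = λ·(4 - 0) - 10 ≡ 0. → (0, 0)

(0, 0)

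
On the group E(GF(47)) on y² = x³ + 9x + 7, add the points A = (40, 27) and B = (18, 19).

(7, 32)

(40, 27) + (18, 19). λ = (19 - 27)/(18 - 40) ≡ 39/25 mod 47. 25⁻¹ ≡ 32 (mod 47), so λ ≡ 26.
  x = λ² - 40 - 18 = 676 - 58 ≡ 7; y = λ·(40 - 7) - 27 ≡ 32. → (7, 32)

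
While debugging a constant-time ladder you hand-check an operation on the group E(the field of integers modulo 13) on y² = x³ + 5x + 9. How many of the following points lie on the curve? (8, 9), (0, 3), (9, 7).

1

(8, 9): 9² ≡ 3, rhs ≡ 2 → off.
(0, 3): 3² ≡ 9, rhs ≡ 9 → on.
(9, 7): 7² ≡ 10, rhs ≡ 3 → off.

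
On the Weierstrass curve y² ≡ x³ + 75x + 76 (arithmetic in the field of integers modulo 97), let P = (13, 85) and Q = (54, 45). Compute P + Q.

(80, 75)

(13, 85) + (54, 45). λ = (45 - 85)/(54 - 13) ≡ 57/41 mod 97. 41⁻¹ ≡ 71 (mod 97), so λ ≡ 70.
  x = λ² - 13 - 54 = 4900 - 67 ≡ 80; y = λ·(13 - 80) - 85 ≡ 75. → (80, 75)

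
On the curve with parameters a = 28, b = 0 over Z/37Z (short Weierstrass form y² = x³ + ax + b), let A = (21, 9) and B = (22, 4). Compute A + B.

(21, 9) + (22, 4). λ = (4 - 9)/(22 - 21) ≡ 32/1 mod 37. 1⁻¹ ≡ 1 (mod 37), so λ ≡ 32.
  x = λ² - 21 - 22 = 1024 - 43 ≡ 19; y = λ·(21 - 19) - 9 ≡ 18. → (19, 18)

(19, 18)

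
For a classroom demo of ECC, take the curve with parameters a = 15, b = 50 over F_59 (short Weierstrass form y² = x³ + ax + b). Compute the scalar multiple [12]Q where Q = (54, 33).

(44, 52)

Double-and-add on 12 = (1100)₂. Start with Q = (54, 33) for the leading 1-bit.
double: tangent at (54, 33): λ = (3·54² + 15)/(2·33) ≡ 31/7. 7⁻¹ ≡ 17 (mod 59), so λ ≡ 31·17 ≡ 55.
  x = λ² - 54 - 54 = 3025 - 108 ≡ 26; y = λ·(54 - 26) - 33 ≡ 32. → (26, 32)
add Q: (26, 32) + (54, 33). λ = (33 - 32)/(54 - 26) ≡ 1/28 mod 59. 28⁻¹ ≡ 19 (mod 59) since 28·19 = 532 ≡ 1, so λ ≡ 19.
  x = λ² - 26 - 54 = 361 - 80 ≡ 45; y = λ·(26 - 45) - 32 ≡ 20. → (45, 20)
double: tangent at (45, 20): λ = (3·45² + 15)/(2·20) ≡ 13/40. 40⁻¹ ≡ 31 (mod 59), so λ ≡ 13·31 ≡ 49.
  x = λ² - 45 - 45 = 2401 - 90 ≡ 10; y = λ·(45 - 10) - 20 ≡ 43. → (10, 43)
double: tangent at (10, 43): λ = (3·10² + 15)/(2·43) ≡ 20/27. 27⁻¹ ≡ 35 (mod 59), so λ ≡ 20·35 ≡ 51.
  x = λ² - 10 - 10 = 2601 - 20 ≡ 44; y = λ·(10 - 44) - 43 ≡ 52. → (44, 52)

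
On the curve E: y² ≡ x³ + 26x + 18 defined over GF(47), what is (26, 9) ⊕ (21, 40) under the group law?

(26, 9) + (21, 40). λ = (40 - 9)/(21 - 26) ≡ 31/42 mod 47. 42⁻¹ ≡ 28 (mod 47), so λ ≡ 22.
  x = λ² - 26 - 21 = 484 - 47 ≡ 14; y = λ·(26 - 14) - 9 ≡ 20. → (14, 20)

(14, 20)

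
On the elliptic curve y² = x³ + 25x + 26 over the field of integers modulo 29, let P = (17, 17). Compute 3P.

Repeated addition: build up to 3P.
2P: tangent at (17, 17): λ = (3·17² + 25)/(2·17) ≡ 22/5. 5⁻¹ ≡ 6 (mod 29), so λ ≡ 22·6 ≡ 16.
  x = λ² - 17 - 17 = 256 - 34 ≡ 19; y = λ·(17 - 19) - 17 ≡ 9. → (19, 9)
3P: (19, 9) + (17, 17). λ = (17 - 9)/(17 - 19) ≡ 8/27 mod 29. 27⁻¹ ≡ 14 (mod 29), so λ ≡ 25.
  x = λ² - 19 - 17 = 625 - 36 ≡ 9; y = λ·(19 - 9) - 9 ≡ 9. → (9, 9)

(9, 9)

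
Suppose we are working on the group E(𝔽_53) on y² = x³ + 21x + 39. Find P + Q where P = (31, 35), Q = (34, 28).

(17, 3)

(31, 35) + (34, 28). λ = (28 - 35)/(34 - 31) ≡ 46/3 mod 53. 3⁻¹ ≡ 18 (mod 53), so λ ≡ 33.
  x = λ² - 31 - 34 = 1089 - 65 ≡ 17; y = λ·(31 - 17) - 35 ≡ 3. → (17, 3)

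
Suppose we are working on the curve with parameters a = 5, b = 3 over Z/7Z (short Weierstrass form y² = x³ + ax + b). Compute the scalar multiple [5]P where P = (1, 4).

(1, 3)

Double-and-add on 5 = (101)₂. Start with P = (1, 4) for the leading 1-bit.
double: tangent at (1, 4): λ = (3·1² + 5)/(2·4) ≡ 1/1. 1⁻¹ ≡ 1 (mod 7), so λ ≡ 1·1 ≡ 1.
  x = λ² - 1 - 1 = 1 - 2 ≡ 6; y = λ·(1 - 6) - 4 ≡ 5. → (6, 5)
double: tangent at (6, 5): λ = (3·6² + 5)/(2·5) ≡ 1/3. 3⁻¹ ≡ 5 (mod 7), so λ ≡ 1·5 ≡ 5.
  x = λ² - 6 - 6 = 25 - 12 ≡ 6; y = λ·(6 - 6) - 5 ≡ 2. → (6, 2)
add P: (6, 2) + (1, 4). λ = (4 - 2)/(1 - 6) ≡ 2/2 mod 7. 2⁻¹ ≡ 4 (mod 7) since 2·4 = 8 ≡ 1, so λ ≡ 1.
  x = λ² - 6 - 1 = 1 - 7 ≡ 1; y = λ·(6 - 1) - 2 ≡ 3. → (1, 3)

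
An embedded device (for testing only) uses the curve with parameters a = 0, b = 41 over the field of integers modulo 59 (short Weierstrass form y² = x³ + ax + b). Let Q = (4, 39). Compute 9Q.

(30, 14)

Double-and-add on 9 = (1001)₂. Start with Q = (4, 39) for the leading 1-bit.
double: tangent at (4, 39): λ = (3·4² + 0)/(2·39) ≡ 48/19. 19⁻¹ ≡ 28 (mod 59) since 19·28 = 532 ≡ 1, so λ ≡ 48·28 ≡ 46.
  x = λ² - 4 - 4 = 2116 - 8 ≡ 43; y = λ·(4 - 43) - 39 ≡ 55. → (43, 55)
double: tangent at (43, 55): λ = (3·43² + 0)/(2·55) ≡ 1/51. 51⁻¹ ≡ 22 (mod 59), so λ ≡ 1·22 ≡ 22.
  x = λ² - 43 - 43 = 484 - 86 ≡ 44; y = λ·(43 - 44) - 55 ≡ 41. → (44, 41)
double: tangent at (44, 41): λ = (3·44² + 0)/(2·41) ≡ 26/23. 23⁻¹ ≡ 18 (mod 59) since 23·18 = 414 ≡ 1, so λ ≡ 26·18 ≡ 55.
  x = λ² - 44 - 44 = 3025 - 88 ≡ 46; y = λ·(44 - 46) - 41 ≡ 26. → (46, 26)
add Q: (46, 26) + (4, 39). λ = (39 - 26)/(4 - 46) ≡ 13/17 mod 59. 17⁻¹ ≡ 7 (mod 59) since 17·7 = 119 ≡ 1, so λ ≡ 32.
  x = λ² - 46 - 4 = 1024 - 50 ≡ 30; y = λ·(46 - 30) - 26 ≡ 14. → (30, 14)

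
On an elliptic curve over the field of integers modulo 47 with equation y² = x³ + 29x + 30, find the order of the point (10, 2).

2P: tangent at (10, 2): λ = (3·10² + 29)/(2·2) ≡ 0/4. 4⁻¹ ≡ 12 (mod 47) since 4·12 = 48 ≡ 1, so λ ≡ 0·12 ≡ 0.
  x = λ² - 10 - 10 = 0 - 20 ≡ 27; y = λ·(10 - 27) - 2 ≡ 45. → (27, 45)
3P: (27, 45) + (10, 2). λ = (2 - 45)/(10 - 27) ≡ 4/30 mod 47. 30⁻¹ ≡ 11 (mod 47) since 30·11 = 330 ≡ 1, so λ ≡ 44.
  x = λ² - 27 - 10 = 1936 - 37 ≡ 19; y = λ·(27 - 19) - 45 ≡ 25. → (19, 25)
4P: (19, 25) + (10, 2). λ = (2 - 25)/(10 - 19) ≡ 24/38 mod 47. 38⁻¹ ≡ 26 (mod 47), so λ ≡ 13.
  x = λ² - 19 - 10 = 169 - 29 ≡ 46; y = λ·(19 - 46) - 25 ≡ 0. → (46, 0)
5P: (46, 0) + (10, 2). λ = (2 - 0)/(10 - 46) ≡ 2/11 mod 47. 11⁻¹ ≡ 30 (mod 47), so λ ≡ 13.
  x = λ² - 46 - 10 = 169 - 56 ≡ 19; y = λ·(46 - 19) - 0 ≡ 22. → (19, 22)
6P: (19, 22) + (10, 2). λ = (2 - 22)/(10 - 19) ≡ 27/38 mod 47. 38⁻¹ ≡ 26 (mod 47) since 38·26 = 988 ≡ 1, so λ ≡ 44.
  x = λ² - 19 - 10 = 1936 - 29 ≡ 27; y = λ·(19 - 27) - 22 ≡ 2. → (27, 2)
7P: (27, 2) + (10, 2). λ = (2 - 2)/(10 - 27) ≡ 0/30 mod 47. 30⁻¹ ≡ 11 (mod 47) since 30·11 = 330 ≡ 1, so λ ≡ 0.
  x = λ² - 27 - 10 = 0 - 37 ≡ 10; y = λ·(27 - 10) - 2 ≡ 45. → (10, 45)
8P: (10, 45) + (10, 2): same x and y₁ ≡ -y₂, so the sum is 𝒪.
8P = 𝒪, so the order is 8.

8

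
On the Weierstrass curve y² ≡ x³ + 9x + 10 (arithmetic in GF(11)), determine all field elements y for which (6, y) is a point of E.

4, 7

x³ + 9x + 10 = 280 ≡ 5 (mod 11).
Square roots of 5 mod 11: 4 and 7 (since 4² = 16 ≡ 5).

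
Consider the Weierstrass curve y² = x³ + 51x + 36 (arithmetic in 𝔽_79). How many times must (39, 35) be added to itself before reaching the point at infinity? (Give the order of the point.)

3

2P: tangent at (39, 35): λ = (3·39² + 51)/(2·35) ≡ 32/70. 70⁻¹ ≡ 35 (mod 79) since 70·35 = 2450 ≡ 1, so λ ≡ 32·35 ≡ 14.
  x = λ² - 39 - 39 = 196 - 78 ≡ 39; y = λ·(39 - 39) - 35 ≡ 44. → (39, 44)
3P: (39, 44) + (39, 35): same x and y₁ ≡ -y₂, so the sum is the point at infinity.
3P = the point at infinity, so the order is 3.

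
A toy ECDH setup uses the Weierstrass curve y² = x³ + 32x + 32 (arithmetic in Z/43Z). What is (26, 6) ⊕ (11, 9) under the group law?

(26, 6) + (11, 9). λ = (9 - 6)/(11 - 26) ≡ 3/28 mod 43. 28⁻¹ ≡ 20 (mod 43), so λ ≡ 17.
  x = λ² - 26 - 11 = 289 - 37 ≡ 37; y = λ·(26 - 37) - 6 ≡ 22. → (37, 22)

(37, 22)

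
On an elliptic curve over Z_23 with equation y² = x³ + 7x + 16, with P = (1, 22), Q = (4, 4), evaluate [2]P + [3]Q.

First 2P:
Repeated addition: build up to 2P.
2P: tangent at (1, 22): λ = (3·1² + 7)/(2·22) ≡ 10/21. 21⁻¹ ≡ 11 (mod 23) since 21·11 = 231 ≡ 1, so λ ≡ 10·11 ≡ 18.
  x = λ² - 1 - 1 = 324 - 2 ≡ 0; y = λ·(1 - 0) - 22 ≡ 19. → (0, 19)
2P = (0, 19).
Next 3Q:
Repeated addition: build up to 3Q.
2Q: tangent at (4, 4): λ = (3·4² + 7)/(2·4) ≡ 9/8. 8⁻¹ ≡ 3 (mod 23) since 8·3 = 24 ≡ 1, so λ ≡ 9·3 ≡ 4.
  x = λ² - 4 - 4 = 16 - 8 ≡ 8; y = λ·(4 - 8) - 4 ≡ 3. → (8, 3)
3Q: (8, 3) + (4, 4). λ = (4 - 3)/(4 - 8) ≡ 1/19 mod 23. 19⁻¹ ≡ 17 (mod 23), so λ ≡ 17.
  x = λ² - 8 - 4 = 289 - 12 ≡ 1; y = λ·(8 - 1) - 3 ≡ 1. → (1, 1)
3Q = (1, 1).
Finally 2P + 3Q:
(0, 19) + (1, 1). λ = (1 - 19)/(1 - 0) ≡ 5/1 mod 23. 1⁻¹ ≡ 1 (mod 23) since 1·1 = 1 ≡ 1, so λ ≡ 5.
  x = λ² - 0 - 1 = 25 - 1 ≡ 1; y = λ·(0 - 1) - 19 ≡ 22. → (1, 22)

(1, 22)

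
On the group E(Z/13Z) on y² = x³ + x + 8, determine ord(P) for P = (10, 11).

2P: tangent at (10, 11): λ = (3·10² + 1)/(2·11) ≡ 2/9. 9⁻¹ ≡ 3 (mod 13), so λ ≡ 2·3 ≡ 6.
  x = λ² - 10 - 10 = 36 - 20 ≡ 3; y = λ·(10 - 3) - 11 ≡ 5. → (3, 5)
3P: (3, 5) + (10, 11). λ = (11 - 5)/(10 - 3) ≡ 6/7 mod 13. 7⁻¹ ≡ 2 (mod 13) since 7·2 = 14 ≡ 1, so λ ≡ 12.
  x = λ² - 3 - 10 = 144 - 13 ≡ 1; y = λ·(3 - 1) - 5 ≡ 6. → (1, 6)
4P: (1, 6) + (10, 11). λ = (11 - 6)/(10 - 1) ≡ 5/9 mod 13. 9⁻¹ ≡ 3 (mod 13), so λ ≡ 2.
  x = λ² - 1 - 10 = 4 - 11 ≡ 6; y = λ·(1 - 6) - 6 ≡ 10. → (6, 10)
5P: (6, 10) + (10, 11). λ = (11 - 10)/(10 - 6) ≡ 1/4 mod 13. 4⁻¹ ≡ 10 (mod 13), so λ ≡ 10.
  x = λ² - 6 - 10 = 100 - 16 ≡ 6; y = λ·(6 - 6) - 10 ≡ 3. → (6, 3)
6P: (6, 3) + (10, 11). λ = (11 - 3)/(10 - 6) ≡ 8/4 mod 13. 4⁻¹ ≡ 10 (mod 13) since 4·10 = 40 ≡ 1, so λ ≡ 2.
  x = λ² - 6 - 10 = 4 - 16 ≡ 1; y = λ·(6 - 1) - 3 ≡ 7. → (1, 7)
7P: (1, 7) + (10, 11). λ = (11 - 7)/(10 - 1) ≡ 4/9 mod 13. 9⁻¹ ≡ 3 (mod 13), so λ ≡ 12.
  x = λ² - 1 - 10 = 144 - 11 ≡ 3; y = λ·(1 - 3) - 7 ≡ 8. → (3, 8)
8P: (3, 8) + (10, 11). λ = (11 - 8)/(10 - 3) ≡ 3/7 mod 13. 7⁻¹ ≡ 2 (mod 13), so λ ≡ 6.
  x = λ² - 3 - 10 = 36 - 13 ≡ 10; y = λ·(3 - 10) - 8 ≡ 2. → (10, 2)
9P: (10, 2) + (10, 11): same x and y₁ ≡ -y₂, so the sum is the point at infinity.
9P = the point at infinity, so the order is 9.

9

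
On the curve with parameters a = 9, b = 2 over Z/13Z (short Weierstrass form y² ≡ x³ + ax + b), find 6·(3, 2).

Write Q = (3, 2).
Repeated addition: build up to 6Q.
2Q: tangent at (3, 2): λ = (3·3² + 9)/(2·2) ≡ 10/4. 4⁻¹ ≡ 10 (mod 13), so λ ≡ 10·10 ≡ 9.
  x = λ² - 3 - 3 = 81 - 6 ≡ 10; y = λ·(3 - 10) - 2 ≡ 0. → (10, 0)
3Q: (10, 0) + (3, 2). λ = (2 - 0)/(3 - 10) ≡ 2/6 mod 13. 6⁻¹ ≡ 11 (mod 13), so λ ≡ 9.
  x = λ² - 10 - 3 = 81 - 13 ≡ 3; y = λ·(10 - 3) - 0 ≡ 11. → (3, 11)
4Q: (3, 11) + (3, 2): same x and y₁ ≡ -y₂, so the sum is O.
5Q: O + (3, 2) = (3, 2) (identity).
6Q: tangent at (3, 2): λ = (3·3² + 9)/(2·2) ≡ 10/4. 4⁻¹ ≡ 10 (mod 13), so λ ≡ 10·10 ≡ 9.
  x = λ² - 3 - 3 = 81 - 6 ≡ 10; y = λ·(3 - 10) - 2 ≡ 0. → (10, 0)

(10, 0)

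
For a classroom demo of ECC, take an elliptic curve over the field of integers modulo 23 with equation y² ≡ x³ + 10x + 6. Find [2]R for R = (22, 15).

(20, 15)

tangent at (22, 15): λ = (3·22² + 10)/(2·15) ≡ 13/7. 7⁻¹ ≡ 10 (mod 23), so λ ≡ 13·10 ≡ 15.
  x = λ² - 22 - 22 = 225 - 44 ≡ 20; y = λ·(22 - 20) - 15 ≡ 15. → (20, 15)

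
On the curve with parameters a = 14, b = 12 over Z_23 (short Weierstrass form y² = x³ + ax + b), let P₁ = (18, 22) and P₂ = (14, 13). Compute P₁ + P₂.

(18, 22) + (14, 13). λ = (13 - 22)/(14 - 18) ≡ 14/19 mod 23. 19⁻¹ ≡ 17 (mod 23) since 19·17 = 323 ≡ 1, so λ ≡ 8.
  x = λ² - 18 - 14 = 64 - 32 ≡ 9; y = λ·(18 - 9) - 22 ≡ 4. → (9, 4)

(9, 4)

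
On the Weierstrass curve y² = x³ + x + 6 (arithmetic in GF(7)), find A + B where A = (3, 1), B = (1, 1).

(3, 6)

(3, 1) + (1, 1). λ = (1 - 1)/(1 - 3) ≡ 0/5 mod 7. 5⁻¹ ≡ 3 (mod 7), so λ ≡ 0.
  x = λ² - 3 - 1 = 0 - 4 ≡ 3; y = λ·(3 - 3) - 1 ≡ 6. → (3, 6)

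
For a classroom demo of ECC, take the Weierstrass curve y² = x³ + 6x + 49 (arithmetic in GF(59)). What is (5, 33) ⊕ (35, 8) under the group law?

(5, 33) + (35, 8). λ = (8 - 33)/(35 - 5) ≡ 34/30 mod 59. 30⁻¹ ≡ 2 (mod 59) since 30·2 = 60 ≡ 1, so λ ≡ 9.
  x = λ² - 5 - 35 = 81 - 40 ≡ 41; y = λ·(5 - 41) - 33 ≡ 56. → (41, 56)

(41, 56)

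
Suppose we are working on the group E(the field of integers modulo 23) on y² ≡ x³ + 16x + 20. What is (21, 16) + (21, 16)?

tangent at (21, 16): λ = (3·21² + 16)/(2·16) ≡ 5/9. 9⁻¹ ≡ 18 (mod 23) since 9·18 = 162 ≡ 1, so λ ≡ 5·18 ≡ 21.
  x = λ² - 21 - 21 = 441 - 42 ≡ 8; y = λ·(21 - 8) - 16 ≡ 4. → (8, 4)

(8, 4)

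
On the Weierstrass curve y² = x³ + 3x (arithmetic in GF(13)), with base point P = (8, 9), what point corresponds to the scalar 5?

Repeated addition: build up to 5P.
2P: tangent at (8, 9): λ = (3·8² + 3)/(2·9) ≡ 0/5. 5⁻¹ ≡ 8 (mod 13), so λ ≡ 0·8 ≡ 0.
  x = λ² - 8 - 8 = 0 - 16 ≡ 10; y = λ·(8 - 10) - 9 ≡ 4. → (10, 4)
3P: (10, 4) + (8, 9). λ = (9 - 4)/(8 - 10) ≡ 5/11 mod 13. 11⁻¹ ≡ 6 (mod 13) since 11·6 = 66 ≡ 1, so λ ≡ 4.
  x = λ² - 10 - 8 = 16 - 18 ≡ 11; y = λ·(10 - 11) - 4 ≡ 5. → (11, 5)
4P: (11, 5) + (8, 9). λ = (9 - 5)/(8 - 11) ≡ 4/10 mod 13. 10⁻¹ ≡ 4 (mod 13), so λ ≡ 3.
  x = λ² - 11 - 8 = 9 - 19 ≡ 3; y = λ·(11 - 3) - 5 ≡ 6. → (3, 6)
5P: (3, 6) + (8, 9). λ = (9 - 6)/(8 - 3) ≡ 3/5 mod 13. 5⁻¹ ≡ 8 (mod 13), so λ ≡ 11.
  x = λ² - 3 - 8 = 121 - 11 ≡ 6; y = λ·(3 - 6) - 6 ≡ 0. → (6, 0)

(6, 0)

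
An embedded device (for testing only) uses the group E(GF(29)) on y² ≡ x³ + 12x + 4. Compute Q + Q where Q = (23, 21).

tangent at (23, 21): λ = (3·23² + 12)/(2·21) ≡ 4/13. 13⁻¹ ≡ 9 (mod 29) since 13·9 = 117 ≡ 1, so λ ≡ 4·9 ≡ 7.
  x = λ² - 23 - 23 = 49 - 46 ≡ 3; y = λ·(23 - 3) - 21 ≡ 3. → (3, 3)

(3, 3)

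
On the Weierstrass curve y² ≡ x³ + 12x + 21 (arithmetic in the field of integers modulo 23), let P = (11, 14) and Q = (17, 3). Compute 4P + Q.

(4, 8)

First 4P:
Double-and-add on 4 = (100)₂. Start with P = (11, 14) for the leading 1-bit.
double: tangent at (11, 14): λ = (3·11² + 12)/(2·14) ≡ 7/5. 5⁻¹ ≡ 14 (mod 23), so λ ≡ 7·14 ≡ 6.
  x = λ² - 11 - 11 = 36 - 22 ≡ 14; y = λ·(11 - 14) - 14 ≡ 14. → (14, 14)
double: tangent at (14, 14): λ = (3·14² + 12)/(2·14) ≡ 2/5. 5⁻¹ ≡ 14 (mod 23), so λ ≡ 2·14 ≡ 5.
  x = λ² - 14 - 14 = 25 - 28 ≡ 20; y = λ·(14 - 20) - 14 ≡ 2. → (20, 2)
4P = (20, 2).
Finally 4P + Q:
(20, 2) + (17, 3). λ = (3 - 2)/(17 - 20) ≡ 1/20 mod 23. 20⁻¹ ≡ 15 (mod 23) since 20·15 = 300 ≡ 1, so λ ≡ 15.
  x = λ² - 20 - 17 = 225 - 37 ≡ 4; y = λ·(20 - 4) - 2 ≡ 8. → (4, 8)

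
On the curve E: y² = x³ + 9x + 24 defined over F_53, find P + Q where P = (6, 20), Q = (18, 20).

(29, 33)

(6, 20) + (18, 20). λ = (20 - 20)/(18 - 6) ≡ 0/12 mod 53. 12⁻¹ ≡ 31 (mod 53) since 12·31 = 372 ≡ 1, so λ ≡ 0.
  x = λ² - 6 - 18 = 0 - 24 ≡ 29; y = λ·(6 - 29) - 20 ≡ 33. → (29, 33)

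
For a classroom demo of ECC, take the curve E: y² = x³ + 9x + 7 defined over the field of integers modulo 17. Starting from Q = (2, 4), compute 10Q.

Double-and-add on 10 = (1010)₂. Start with Q = (2, 4) for the leading 1-bit.
double: tangent at (2, 4): λ = (3·2² + 9)/(2·4) ≡ 4/8. 8⁻¹ ≡ 15 (mod 17), so λ ≡ 4·15 ≡ 9.
  x = λ² - 2 - 2 = 81 - 4 ≡ 9; y = λ·(2 - 9) - 4 ≡ 1. → (9, 1)
double: tangent at (9, 1): λ = (3·9² + 9)/(2·1) ≡ 14/2. 2⁻¹ ≡ 9 (mod 17) since 2·9 = 18 ≡ 1, so λ ≡ 14·9 ≡ 7.
  x = λ² - 9 - 9 = 49 - 18 ≡ 14; y = λ·(9 - 14) - 1 ≡ 15. → (14, 15)
add Q: (14, 15) + (2, 4). λ = (4 - 15)/(2 - 14) ≡ 6/5 mod 17. 5⁻¹ ≡ 7 (mod 17), so λ ≡ 8.
  x = λ² - 14 - 2 = 64 - 16 ≡ 14; y = λ·(14 - 14) - 15 ≡ 2. → (14, 2)
double: tangent at (14, 2): λ = (3·14² + 9)/(2·2) ≡ 2/4. 4⁻¹ ≡ 13 (mod 17), so λ ≡ 2·13 ≡ 9.
  x = λ² - 14 - 14 = 81 - 28 ≡ 2; y = λ·(14 - 2) - 2 ≡ 4. → (2, 4)

(2, 4)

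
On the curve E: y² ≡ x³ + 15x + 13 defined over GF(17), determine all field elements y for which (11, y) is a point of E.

8, 9

x³ + 15x + 13 = 1509 ≡ 13 (mod 17).
Square roots of 13 mod 17: 8 and 9 (since 8² = 64 ≡ 13).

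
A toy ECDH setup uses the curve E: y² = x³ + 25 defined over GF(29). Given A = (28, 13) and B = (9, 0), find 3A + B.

(22, 28)

First 3A:
Repeated addition: build up to 3A.
2A: tangent at (28, 13): λ = (3·28² + 0)/(2·13) ≡ 3/26. 26⁻¹ ≡ 19 (mod 29) since 26·19 = 494 ≡ 1, so λ ≡ 3·19 ≡ 28.
  x = λ² - 28 - 28 = 784 - 56 ≡ 3; y = λ·(28 - 3) - 13 ≡ 20. → (3, 20)
3A: (3, 20) + (28, 13). λ = (13 - 20)/(28 - 3) ≡ 22/25 mod 29. 25⁻¹ ≡ 7 (mod 29) since 25·7 = 175 ≡ 1, so λ ≡ 9.
  x = λ² - 3 - 28 = 81 - 31 ≡ 21; y = λ·(3 - 21) - 20 ≡ 21. → (21, 21)
3A = (21, 21).
Finally 3A + B:
(21, 21) + (9, 0). λ = (0 - 21)/(9 - 21) ≡ 8/17 mod 29. 17⁻¹ ≡ 12 (mod 29), so λ ≡ 9.
  x = λ² - 21 - 9 = 81 - 30 ≡ 22; y = λ·(21 - 22) - 21 ≡ 28. → (22, 28)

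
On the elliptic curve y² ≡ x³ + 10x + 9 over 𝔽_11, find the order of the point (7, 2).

8

2P: tangent at (7, 2): λ = (3·7² + 10)/(2·2) ≡ 3/4. 4⁻¹ ≡ 3 (mod 11) since 4·3 = 12 ≡ 1, so λ ≡ 3·3 ≡ 9.
  x = λ² - 7 - 7 = 81 - 14 ≡ 1; y = λ·(7 - 1) - 2 ≡ 8. → (1, 8)
3P: (1, 8) + (7, 2). λ = (2 - 8)/(7 - 1) ≡ 5/6 mod 11. 6⁻¹ ≡ 2 (mod 11) since 6·2 = 12 ≡ 1, so λ ≡ 10.
  x = λ² - 1 - 7 = 100 - 8 ≡ 4; y = λ·(1 - 4) - 8 ≡ 6. → (4, 6)
4P: (4, 6) + (7, 2). λ = (2 - 6)/(7 - 4) ≡ 7/3 mod 11. 3⁻¹ ≡ 4 (mod 11) since 3·4 = 12 ≡ 1, so λ ≡ 6.
  x = λ² - 4 - 7 = 36 - 11 ≡ 3; y = λ·(4 - 3) - 6 ≡ 0. → (3, 0)
5P: (3, 0) + (7, 2). λ = (2 - 0)/(7 - 3) ≡ 2/4 mod 11. 4⁻¹ ≡ 3 (mod 11), so λ ≡ 6.
  x = λ² - 3 - 7 = 36 - 10 ≡ 4; y = λ·(3 - 4) - 0 ≡ 5. → (4, 5)
6P: (4, 5) + (7, 2). λ = (2 - 5)/(7 - 4) ≡ 8/3 mod 11. 3⁻¹ ≡ 4 (mod 11) since 3·4 = 12 ≡ 1, so λ ≡ 10.
  x = λ² - 4 - 7 = 100 - 11 ≡ 1; y = λ·(4 - 1) - 5 ≡ 3. → (1, 3)
7P: (1, 3) + (7, 2). λ = (2 - 3)/(7 - 1) ≡ 10/6 mod 11. 6⁻¹ ≡ 2 (mod 11), so λ ≡ 9.
  x = λ² - 1 - 7 = 81 - 8 ≡ 7; y = λ·(1 - 7) - 3 ≡ 9. → (7, 9)
8P: (7, 9) + (7, 2): same x and y₁ ≡ -y₂, so the sum is the point at infinity.
8P = the point at infinity, so the order is 8.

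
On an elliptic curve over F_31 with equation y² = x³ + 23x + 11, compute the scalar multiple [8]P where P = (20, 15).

Double-and-add on 8 = (1000)₂. Start with P = (20, 15) for the leading 1-bit.
double: tangent at (20, 15): λ = (3·20² + 23)/(2·15) ≡ 14/30. 30⁻¹ ≡ 30 (mod 31), so λ ≡ 14·30 ≡ 17.
  x = λ² - 20 - 20 = 289 - 40 ≡ 1; y = λ·(20 - 1) - 15 ≡ 29. → (1, 29)
double: tangent at (1, 29): λ = (3·1² + 23)/(2·29) ≡ 26/27. 27⁻¹ ≡ 23 (mod 31), so λ ≡ 26·23 ≡ 9.
  x = λ² - 1 - 1 = 81 - 2 ≡ 17; y = λ·(1 - 17) - 29 ≡ 13. → (17, 13)
double: tangent at (17, 13): λ = (3·17² + 23)/(2·13) ≡ 22/26. 26⁻¹ ≡ 6 (mod 31), so λ ≡ 22·6 ≡ 8.
  x = λ² - 17 - 17 = 64 - 34 ≡ 30; y = λ·(17 - 30) - 13 ≡ 7. → (30, 7)

(30, 7)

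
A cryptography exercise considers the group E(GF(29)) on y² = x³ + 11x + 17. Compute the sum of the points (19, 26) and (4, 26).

(19, 26) + (4, 26). λ = (26 - 26)/(4 - 19) ≡ 0/14 mod 29. 14⁻¹ ≡ 27 (mod 29) since 14·27 = 378 ≡ 1, so λ ≡ 0.
  x = λ² - 19 - 4 = 0 - 23 ≡ 6; y = λ·(19 - 6) - 26 ≡ 3. → (6, 3)

(6, 3)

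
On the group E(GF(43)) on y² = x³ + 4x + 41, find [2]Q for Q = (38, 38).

tangent at (38, 38): λ = (3·38² + 4)/(2·38) ≡ 36/33. 33⁻¹ ≡ 30 (mod 43) since 33·30 = 990 ≡ 1, so λ ≡ 36·30 ≡ 5.
  x = λ² - 38 - 38 = 25 - 76 ≡ 35; y = λ·(38 - 35) - 38 ≡ 20. → (35, 20)

(35, 20)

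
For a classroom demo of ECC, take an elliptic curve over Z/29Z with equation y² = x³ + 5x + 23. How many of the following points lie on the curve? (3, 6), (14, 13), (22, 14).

(3, 6): 6² ≡ 7, rhs ≡ 7 → on.
(14, 13): 13² ≡ 24, rhs ≡ 24 → on.
(22, 14): 14² ≡ 22, rhs ≡ 22 → on.

3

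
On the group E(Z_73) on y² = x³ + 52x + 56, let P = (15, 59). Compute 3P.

Repeated addition: build up to 3P.
2P: tangent at (15, 59): λ = (3·15² + 52)/(2·59) ≡ 70/45. 45⁻¹ ≡ 13 (mod 73) since 45·13 = 585 ≡ 1, so λ ≡ 70·13 ≡ 34.
  x = λ² - 15 - 15 = 1156 - 30 ≡ 31; y = λ·(15 - 31) - 59 ≡ 54. → (31, 54)
3P: (31, 54) + (15, 59). λ = (59 - 54)/(15 - 31) ≡ 5/57 mod 73. 57⁻¹ ≡ 41 (mod 73), so λ ≡ 59.
  x = λ² - 31 - 15 = 3481 - 46 ≡ 4; y = λ·(31 - 4) - 54 ≡ 6. → (4, 6)

(4, 6)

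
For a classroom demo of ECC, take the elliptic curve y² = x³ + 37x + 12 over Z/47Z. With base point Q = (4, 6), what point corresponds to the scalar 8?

Double-and-add on 8 = (1000)₂. Start with Q = (4, 6) for the leading 1-bit.
double: tangent at (4, 6): λ = (3·4² + 37)/(2·6) ≡ 38/12. 12⁻¹ ≡ 4 (mod 47), so λ ≡ 38·4 ≡ 11.
  x = λ² - 4 - 4 = 121 - 8 ≡ 19; y = λ·(4 - 19) - 6 ≡ 17. → (19, 17)
double: tangent at (19, 17): λ = (3·19² + 37)/(2·17) ≡ 39/34. 34⁻¹ ≡ 18 (mod 47), so λ ≡ 39·18 ≡ 44.
  x = λ² - 19 - 19 = 1936 - 38 ≡ 18; y = λ·(19 - 18) - 17 ≡ 27. → (18, 27)
double: tangent at (18, 27): λ = (3·18² + 37)/(2·27) ≡ 22/7. 7⁻¹ ≡ 27 (mod 47) since 7·27 = 189 ≡ 1, so λ ≡ 22·27 ≡ 30.
  x = λ² - 18 - 18 = 900 - 36 ≡ 18; y = λ·(18 - 18) - 27 ≡ 20. → (18, 20)

(18, 20)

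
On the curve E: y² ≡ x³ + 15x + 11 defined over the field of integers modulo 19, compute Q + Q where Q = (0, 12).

(9, 18)

tangent at (0, 12): λ = (3·0² + 15)/(2·12) ≡ 15/5. 5⁻¹ ≡ 4 (mod 19) since 5·4 = 20 ≡ 1, so λ ≡ 15·4 ≡ 3.
  x = λ² - 0 - 0 = 9 - 0 ≡ 9; y = λ·(0 - 9) - 12 ≡ 18. → (9, 18)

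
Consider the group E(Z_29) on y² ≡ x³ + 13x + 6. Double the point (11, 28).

(0, 21)

tangent at (11, 28): λ = (3·11² + 13)/(2·28) ≡ 28/27. 27⁻¹ ≡ 14 (mod 29) since 27·14 = 378 ≡ 1, so λ ≡ 28·14 ≡ 15.
  x = λ² - 11 - 11 = 225 - 22 ≡ 0; y = λ·(11 - 0) - 28 ≡ 21. → (0, 21)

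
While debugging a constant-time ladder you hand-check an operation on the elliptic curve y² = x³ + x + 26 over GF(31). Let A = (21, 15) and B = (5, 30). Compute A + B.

(21, 15) + (5, 30). λ = (30 - 15)/(5 - 21) ≡ 15/15 mod 31. 15⁻¹ ≡ 29 (mod 31) since 15·29 = 435 ≡ 1, so λ ≡ 1.
  x = λ² - 21 - 5 = 1 - 26 ≡ 6; y = λ·(21 - 6) - 15 ≡ 0. → (6, 0)

(6, 0)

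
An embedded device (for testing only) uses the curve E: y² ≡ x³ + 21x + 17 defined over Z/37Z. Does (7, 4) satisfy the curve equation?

y² = 4² ≡ 16; x³ + 21x + 17 = 507 ≡ 26 (mod 37). 16 ≠ 26.

no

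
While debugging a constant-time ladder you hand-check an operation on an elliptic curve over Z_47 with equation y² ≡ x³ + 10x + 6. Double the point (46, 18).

tangent at (46, 18): λ = (3·46² + 10)/(2·18) ≡ 13/36. 36⁻¹ ≡ 17 (mod 47), so λ ≡ 13·17 ≡ 33.
  x = λ² - 46 - 46 = 1089 - 92 ≡ 10; y = λ·(46 - 10) - 18 ≡ 42. → (10, 42)

(10, 42)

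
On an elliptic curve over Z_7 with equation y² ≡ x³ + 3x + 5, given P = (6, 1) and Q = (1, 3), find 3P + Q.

First 3P:
Repeated addition: build up to 3P.
2P: tangent at (6, 1): λ = (3·6² + 3)/(2·1) ≡ 6/2. 2⁻¹ ≡ 4 (mod 7), so λ ≡ 6·4 ≡ 3.
  x = λ² - 6 - 6 = 9 - 12 ≡ 4; y = λ·(6 - 4) - 1 ≡ 5. → (4, 5)
3P: (4, 5) + (6, 1). λ = (1 - 5)/(6 - 4) ≡ 3/2 mod 7. 2⁻¹ ≡ 4 (mod 7) since 2·4 = 8 ≡ 1, so λ ≡ 5.
  x = λ² - 4 - 6 = 25 - 10 ≡ 1; y = λ·(4 - 1) - 5 ≡ 3. → (1, 3)
3P = (1, 3).
Finally 3P + Q:
tangent at (1, 3): λ = (3·1² + 3)/(2·3) ≡ 6/6. 6⁻¹ ≡ 6 (mod 7), so λ ≡ 6·6 ≡ 1.
  x = λ² - 1 - 1 = 1 - 2 ≡ 6; y = λ·(1 - 6) - 3 ≡ 6. → (6, 6)

(6, 6)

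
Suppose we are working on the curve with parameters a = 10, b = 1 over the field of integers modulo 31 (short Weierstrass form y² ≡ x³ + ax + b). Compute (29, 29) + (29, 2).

The two points share x = 29 and their y-coordinates satisfy 29 + 2 ≡ 0 (mod 31), so they are inverses. Their sum is 𝒪.

O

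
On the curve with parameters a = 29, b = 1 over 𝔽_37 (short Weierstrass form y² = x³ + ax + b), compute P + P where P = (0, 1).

tangent at (0, 1): λ = (3·0² + 29)/(2·1) ≡ 29/2. 2⁻¹ ≡ 19 (mod 37) since 2·19 = 38 ≡ 1, so λ ≡ 29·19 ≡ 33.
  x = λ² - 0 - 0 = 1089 - 0 ≡ 16; y = λ·(0 - 16) - 1 ≡ 26. → (16, 26)

(16, 26)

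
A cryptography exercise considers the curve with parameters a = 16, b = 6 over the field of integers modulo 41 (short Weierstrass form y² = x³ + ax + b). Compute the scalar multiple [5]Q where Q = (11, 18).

(28, 26)

Repeated addition: build up to 5Q.
2Q: tangent at (11, 18): λ = (3·11² + 16)/(2·18) ≡ 10/36. 36⁻¹ ≡ 8 (mod 41), so λ ≡ 10·8 ≡ 39.
  x = λ² - 11 - 11 = 1521 - 22 ≡ 23; y = λ·(11 - 23) - 18 ≡ 6. → (23, 6)
3Q: (23, 6) + (11, 18). λ = (18 - 6)/(11 - 23) ≡ 12/29 mod 41. 29⁻¹ ≡ 17 (mod 41), so λ ≡ 40.
  x = λ² - 23 - 11 = 1600 - 34 ≡ 8; y = λ·(23 - 8) - 6 ≡ 20. → (8, 20)
4Q: (8, 20) + (11, 18). λ = (18 - 20)/(11 - 8) ≡ 39/3 mod 41. 3⁻¹ ≡ 14 (mod 41) since 3·14 = 42 ≡ 1, so λ ≡ 13.
  x = λ² - 8 - 11 = 169 - 19 ≡ 27; y = λ·(8 - 27) - 20 ≡ 20. → (27, 20)
5Q: (27, 20) + (11, 18). λ = (18 - 20)/(11 - 27) ≡ 39/25 mod 41. 25⁻¹ ≡ 23 (mod 41), so λ ≡ 36.
  x = λ² - 27 - 11 = 1296 - 38 ≡ 28; y = λ·(27 - 28) - 20 ≡ 26. → (28, 26)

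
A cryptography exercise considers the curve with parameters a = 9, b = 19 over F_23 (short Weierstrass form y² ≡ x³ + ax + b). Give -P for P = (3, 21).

(3, 2)

-(3, 21) = (3, -21 mod 23) = (3, 2).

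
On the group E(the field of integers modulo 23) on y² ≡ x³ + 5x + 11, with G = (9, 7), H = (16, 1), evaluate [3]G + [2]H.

(17, 15)

First 3G:
Repeated addition: build up to 3G.
2G: tangent at (9, 7): λ = (3·9² + 5)/(2·7) ≡ 18/14. 14⁻¹ ≡ 5 (mod 23), so λ ≡ 18·5 ≡ 21.
  x = λ² - 9 - 9 = 441 - 18 ≡ 9; y = λ·(9 - 9) - 7 ≡ 16. → (9, 16)
3G: (9, 16) + (9, 7): same x and y₁ ≡ -y₂, so the sum is 𝒪.
3G = 𝒪.
Next 2H:
Repeated addition: build up to 2H.
2H: tangent at (16, 1): λ = (3·16² + 5)/(2·1) ≡ 14/2. 2⁻¹ ≡ 12 (mod 23), so λ ≡ 14·12 ≡ 7.
  x = λ² - 16 - 16 = 49 - 32 ≡ 17; y = λ·(16 - 17) - 1 ≡ 15. → (17, 15)
2H = (17, 15).
Finally 3G + 2H:
𝒪 + (17, 15) = (17, 15) (identity).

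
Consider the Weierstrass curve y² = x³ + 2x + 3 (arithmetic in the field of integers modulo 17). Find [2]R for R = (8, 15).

(3, 6)

tangent at (8, 15): λ = (3·8² + 2)/(2·15) ≡ 7/13. 13⁻¹ ≡ 4 (mod 17) since 13·4 = 52 ≡ 1, so λ ≡ 7·4 ≡ 11.
  x = λ² - 8 - 8 = 121 - 16 ≡ 3; y = λ·(8 - 3) - 15 ≡ 6. → (3, 6)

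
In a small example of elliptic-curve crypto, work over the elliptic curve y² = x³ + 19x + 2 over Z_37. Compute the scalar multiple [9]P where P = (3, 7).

(3, 7)

Double-and-add on 9 = (1001)₂. Start with P = (3, 7) for the leading 1-bit.
double: tangent at (3, 7): λ = (3·3² + 19)/(2·7) ≡ 9/14. 14⁻¹ ≡ 8 (mod 37), so λ ≡ 9·8 ≡ 35.
  x = λ² - 3 - 3 = 1225 - 6 ≡ 35; y = λ·(3 - 35) - 7 ≡ 20. → (35, 20)
double: tangent at (35, 20): λ = (3·35² + 19)/(2·20) ≡ 31/3. 3⁻¹ ≡ 25 (mod 37), so λ ≡ 31·25 ≡ 35.
  x = λ² - 35 - 35 = 1225 - 70 ≡ 8; y = λ·(35 - 8) - 20 ≡ 0. → (8, 0)
double: (8, 0) + (8, 0): same x and y₁ ≡ -y₂, so the sum is O.
add P: O + (3, 7) = (3, 7) (identity).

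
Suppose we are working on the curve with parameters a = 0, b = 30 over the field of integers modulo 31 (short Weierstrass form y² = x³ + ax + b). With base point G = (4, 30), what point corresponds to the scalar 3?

Repeated addition: build up to 3G.
2G: tangent at (4, 30): λ = (3·4² + 0)/(2·30) ≡ 17/29. 29⁻¹ ≡ 15 (mod 31), so λ ≡ 17·15 ≡ 7.
  x = λ² - 4 - 4 = 49 - 8 ≡ 10; y = λ·(4 - 10) - 30 ≡ 21. → (10, 21)
3G: (10, 21) + (4, 30). λ = (30 - 21)/(4 - 10) ≡ 9/25 mod 31. 25⁻¹ ≡ 5 (mod 31), so λ ≡ 14.
  x = λ² - 10 - 4 = 196 - 14 ≡ 27; y = λ·(10 - 27) - 21 ≡ 20. → (27, 20)

(27, 20)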